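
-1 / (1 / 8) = -8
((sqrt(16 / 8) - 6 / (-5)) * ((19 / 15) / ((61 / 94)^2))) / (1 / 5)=335768 / 18605 + 167884 * sqrt(2) / 11163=39.32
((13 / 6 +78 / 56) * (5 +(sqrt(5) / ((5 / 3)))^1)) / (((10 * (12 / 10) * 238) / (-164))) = -61295 / 59976 - 12259 * sqrt(5) / 99960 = -1.30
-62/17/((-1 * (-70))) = -31/595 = -0.05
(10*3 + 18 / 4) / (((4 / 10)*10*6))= 23 / 16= 1.44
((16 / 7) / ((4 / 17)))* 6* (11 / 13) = 4488 / 91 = 49.32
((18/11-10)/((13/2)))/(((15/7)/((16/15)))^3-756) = 258506752/150255096849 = 0.00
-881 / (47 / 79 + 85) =-69599 / 6762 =-10.29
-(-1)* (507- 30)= 477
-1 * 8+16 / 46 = -176 / 23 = -7.65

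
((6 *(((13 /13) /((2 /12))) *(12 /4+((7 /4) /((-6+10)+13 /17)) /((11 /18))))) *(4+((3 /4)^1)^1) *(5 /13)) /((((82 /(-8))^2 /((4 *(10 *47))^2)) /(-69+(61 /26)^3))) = -5755956327112000 /12881011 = -446855943.77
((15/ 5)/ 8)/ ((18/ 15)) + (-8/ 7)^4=77541/ 38416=2.02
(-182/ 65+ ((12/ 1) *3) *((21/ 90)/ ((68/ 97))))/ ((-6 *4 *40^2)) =-1561/ 6528000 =-0.00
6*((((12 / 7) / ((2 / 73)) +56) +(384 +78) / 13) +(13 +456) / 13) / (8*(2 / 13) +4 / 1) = 51921 / 238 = 218.16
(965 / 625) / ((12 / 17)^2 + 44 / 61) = 3402397 / 2687500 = 1.27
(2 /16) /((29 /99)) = 99 /232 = 0.43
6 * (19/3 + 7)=80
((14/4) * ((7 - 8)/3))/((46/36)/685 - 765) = 14385/9432427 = 0.00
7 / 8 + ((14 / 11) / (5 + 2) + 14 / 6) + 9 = 12.39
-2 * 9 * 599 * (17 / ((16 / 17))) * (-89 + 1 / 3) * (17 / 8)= 1174211913 / 32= 36694122.28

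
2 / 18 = 0.11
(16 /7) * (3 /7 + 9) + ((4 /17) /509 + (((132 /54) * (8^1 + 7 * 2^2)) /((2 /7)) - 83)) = 104537089 /423997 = 246.55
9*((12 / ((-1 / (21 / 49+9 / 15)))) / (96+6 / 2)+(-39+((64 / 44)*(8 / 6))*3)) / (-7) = 115407 / 2695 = 42.82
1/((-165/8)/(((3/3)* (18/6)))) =-0.15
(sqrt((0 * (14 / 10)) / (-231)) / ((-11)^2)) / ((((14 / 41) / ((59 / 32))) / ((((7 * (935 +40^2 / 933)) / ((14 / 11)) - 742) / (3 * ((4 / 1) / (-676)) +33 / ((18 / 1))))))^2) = 0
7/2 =3.50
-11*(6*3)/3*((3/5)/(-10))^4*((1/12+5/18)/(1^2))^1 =-3861/12500000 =-0.00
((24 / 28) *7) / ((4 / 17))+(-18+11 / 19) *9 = -4989 / 38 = -131.29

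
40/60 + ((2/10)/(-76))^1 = 757/1140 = 0.66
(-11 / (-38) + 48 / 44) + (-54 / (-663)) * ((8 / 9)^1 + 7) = 186873 / 92378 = 2.02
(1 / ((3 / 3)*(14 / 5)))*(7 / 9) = 5 / 18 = 0.28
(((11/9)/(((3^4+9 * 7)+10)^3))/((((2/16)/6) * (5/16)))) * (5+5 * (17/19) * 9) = 0.00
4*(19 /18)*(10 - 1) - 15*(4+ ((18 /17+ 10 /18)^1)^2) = -476711 /7803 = -61.09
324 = 324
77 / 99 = 7 / 9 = 0.78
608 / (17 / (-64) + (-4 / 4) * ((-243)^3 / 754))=14669824 / 459158615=0.03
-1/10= -0.10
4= 4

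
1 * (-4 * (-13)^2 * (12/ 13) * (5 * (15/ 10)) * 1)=-4680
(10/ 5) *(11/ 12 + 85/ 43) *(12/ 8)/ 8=1493/ 1376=1.09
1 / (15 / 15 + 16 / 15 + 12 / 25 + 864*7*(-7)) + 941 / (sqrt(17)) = -75 / 3175009 + 941*sqrt(17) / 17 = 228.23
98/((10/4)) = 39.20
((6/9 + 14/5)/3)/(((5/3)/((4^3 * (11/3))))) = 36608/225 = 162.70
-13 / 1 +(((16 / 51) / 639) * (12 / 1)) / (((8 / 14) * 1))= -141107 / 10863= -12.99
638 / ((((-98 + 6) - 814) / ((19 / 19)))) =-319 / 453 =-0.70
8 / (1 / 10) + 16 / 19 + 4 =1612 / 19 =84.84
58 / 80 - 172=-6851 / 40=-171.28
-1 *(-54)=54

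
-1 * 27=-27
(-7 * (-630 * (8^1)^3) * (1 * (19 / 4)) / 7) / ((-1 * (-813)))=510720 / 271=1884.58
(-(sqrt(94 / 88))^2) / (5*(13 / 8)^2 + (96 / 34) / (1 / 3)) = -12784 / 259391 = -0.05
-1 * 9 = -9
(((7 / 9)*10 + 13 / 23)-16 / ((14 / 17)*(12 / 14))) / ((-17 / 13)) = 38545 / 3519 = 10.95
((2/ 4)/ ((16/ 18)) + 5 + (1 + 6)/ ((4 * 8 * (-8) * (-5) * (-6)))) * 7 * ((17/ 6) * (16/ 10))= 5082847/ 28800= 176.49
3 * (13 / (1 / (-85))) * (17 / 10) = -11271 / 2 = -5635.50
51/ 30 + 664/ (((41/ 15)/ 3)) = 299497/ 410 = 730.48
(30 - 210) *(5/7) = -900/7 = -128.57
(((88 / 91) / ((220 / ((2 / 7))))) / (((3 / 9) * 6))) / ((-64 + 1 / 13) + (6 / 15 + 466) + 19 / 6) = 12 / 7751849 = 0.00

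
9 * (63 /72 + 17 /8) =27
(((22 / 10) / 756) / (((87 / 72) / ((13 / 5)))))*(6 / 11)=0.00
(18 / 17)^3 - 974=-4779430 / 4913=-972.81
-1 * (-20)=20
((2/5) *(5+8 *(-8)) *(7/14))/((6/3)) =-59/10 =-5.90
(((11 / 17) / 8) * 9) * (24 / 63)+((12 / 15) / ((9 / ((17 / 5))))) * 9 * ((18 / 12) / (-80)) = 26931 / 119000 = 0.23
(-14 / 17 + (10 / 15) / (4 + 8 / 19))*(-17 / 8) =1441 / 1008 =1.43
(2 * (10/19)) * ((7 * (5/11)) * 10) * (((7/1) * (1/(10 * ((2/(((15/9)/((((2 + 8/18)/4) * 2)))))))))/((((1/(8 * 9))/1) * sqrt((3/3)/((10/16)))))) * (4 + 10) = 9261000 * sqrt(10)/2299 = 12738.52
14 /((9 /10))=140 /9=15.56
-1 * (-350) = 350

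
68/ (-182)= -34/ 91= -0.37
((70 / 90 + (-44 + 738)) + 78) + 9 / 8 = 55721 / 72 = 773.90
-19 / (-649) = 19 / 649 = 0.03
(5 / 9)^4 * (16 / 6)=5000 / 19683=0.25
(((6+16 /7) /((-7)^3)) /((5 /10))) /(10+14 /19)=-551 /122451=-0.00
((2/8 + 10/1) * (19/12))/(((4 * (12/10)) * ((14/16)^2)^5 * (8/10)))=40842035200/2542277241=16.07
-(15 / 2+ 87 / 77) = -1329 / 154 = -8.63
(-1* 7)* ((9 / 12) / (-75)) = 7 / 100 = 0.07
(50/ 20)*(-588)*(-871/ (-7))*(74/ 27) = -4511780/ 9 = -501308.89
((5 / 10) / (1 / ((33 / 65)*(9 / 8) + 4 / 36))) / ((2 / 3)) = 3193 / 6240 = 0.51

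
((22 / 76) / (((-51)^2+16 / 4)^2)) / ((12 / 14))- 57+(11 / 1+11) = -54152479423 / 1547213700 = -35.00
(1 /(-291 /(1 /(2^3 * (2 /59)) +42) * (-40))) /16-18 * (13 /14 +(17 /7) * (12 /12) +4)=-2762306563 /20858880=-132.43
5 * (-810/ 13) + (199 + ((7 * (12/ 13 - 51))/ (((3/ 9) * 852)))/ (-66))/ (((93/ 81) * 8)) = -5839033635/ 20143552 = -289.87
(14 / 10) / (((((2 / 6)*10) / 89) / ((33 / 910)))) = 8811 / 6500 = 1.36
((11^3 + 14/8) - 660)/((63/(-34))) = -363.07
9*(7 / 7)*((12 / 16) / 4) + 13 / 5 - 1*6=-137 / 80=-1.71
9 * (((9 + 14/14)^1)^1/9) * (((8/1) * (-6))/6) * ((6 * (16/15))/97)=-512/97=-5.28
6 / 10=3 / 5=0.60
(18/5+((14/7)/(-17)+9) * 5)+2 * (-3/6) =3996/85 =47.01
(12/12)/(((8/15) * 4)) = 15/32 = 0.47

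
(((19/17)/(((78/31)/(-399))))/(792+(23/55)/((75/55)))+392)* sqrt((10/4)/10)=1469998771/7504276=195.89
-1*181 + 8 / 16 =-361 / 2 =-180.50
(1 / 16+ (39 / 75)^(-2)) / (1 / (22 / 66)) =10169 / 8112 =1.25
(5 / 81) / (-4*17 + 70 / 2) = -5 / 2673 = -0.00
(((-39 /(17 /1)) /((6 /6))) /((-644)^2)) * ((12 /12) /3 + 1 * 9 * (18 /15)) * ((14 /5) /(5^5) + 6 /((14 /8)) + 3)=-1526697133 /3855748750000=-0.00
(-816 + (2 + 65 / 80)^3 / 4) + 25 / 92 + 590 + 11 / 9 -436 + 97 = -1892261093 / 3391488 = -557.94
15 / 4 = 3.75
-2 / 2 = -1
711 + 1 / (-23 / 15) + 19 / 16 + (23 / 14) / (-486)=445396229 / 625968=711.53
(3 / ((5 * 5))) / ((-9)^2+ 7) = 3 / 2200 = 0.00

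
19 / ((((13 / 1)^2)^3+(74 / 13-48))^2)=3211 / 3937307362633089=0.00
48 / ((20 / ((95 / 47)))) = 228 / 47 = 4.85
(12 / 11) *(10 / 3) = 40 / 11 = 3.64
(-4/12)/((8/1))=-1/24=-0.04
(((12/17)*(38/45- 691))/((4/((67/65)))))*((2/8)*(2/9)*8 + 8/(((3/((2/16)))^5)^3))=-4489387293432978220413247/80461629471119848243200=-55.80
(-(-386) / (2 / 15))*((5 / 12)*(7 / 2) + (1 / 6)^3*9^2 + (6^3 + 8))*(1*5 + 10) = 19613625 / 2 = 9806812.50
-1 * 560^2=-313600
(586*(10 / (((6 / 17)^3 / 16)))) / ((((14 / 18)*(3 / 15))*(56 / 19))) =683766775 / 147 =4651474.66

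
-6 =-6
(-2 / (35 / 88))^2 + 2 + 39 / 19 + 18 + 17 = 1497494 / 23275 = 64.34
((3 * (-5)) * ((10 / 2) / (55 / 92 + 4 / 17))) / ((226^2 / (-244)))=7155300 / 16638007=0.43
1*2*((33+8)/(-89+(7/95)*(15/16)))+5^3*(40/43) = 134103096/1162505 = 115.36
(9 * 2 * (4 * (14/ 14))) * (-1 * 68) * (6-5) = -4896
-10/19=-0.53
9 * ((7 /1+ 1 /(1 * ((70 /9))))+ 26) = 20871 /70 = 298.16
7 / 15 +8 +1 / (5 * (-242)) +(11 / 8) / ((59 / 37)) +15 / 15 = 8847901 / 856680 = 10.33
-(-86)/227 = 86/227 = 0.38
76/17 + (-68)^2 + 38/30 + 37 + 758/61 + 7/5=4680.56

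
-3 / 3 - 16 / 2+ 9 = 0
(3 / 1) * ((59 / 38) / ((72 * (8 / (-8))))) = -59 / 912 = -0.06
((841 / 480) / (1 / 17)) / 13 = 14297 / 6240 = 2.29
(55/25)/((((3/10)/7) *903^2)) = 22/349461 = 0.00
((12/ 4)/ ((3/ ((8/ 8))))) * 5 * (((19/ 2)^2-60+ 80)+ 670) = 15605/ 4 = 3901.25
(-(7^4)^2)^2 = 33232930569601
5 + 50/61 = 355/61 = 5.82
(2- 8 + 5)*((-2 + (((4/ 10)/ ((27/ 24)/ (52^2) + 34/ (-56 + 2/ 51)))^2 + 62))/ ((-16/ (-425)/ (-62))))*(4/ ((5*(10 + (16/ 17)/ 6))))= 7839.22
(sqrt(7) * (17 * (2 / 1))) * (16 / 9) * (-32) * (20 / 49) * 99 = -3829760 * sqrt(7) / 49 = -206787.60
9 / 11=0.82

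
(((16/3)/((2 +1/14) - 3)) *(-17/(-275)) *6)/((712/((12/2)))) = -0.02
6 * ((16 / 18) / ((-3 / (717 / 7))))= -3824 / 21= -182.10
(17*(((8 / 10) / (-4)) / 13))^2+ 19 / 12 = 83743 / 50700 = 1.65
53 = 53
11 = 11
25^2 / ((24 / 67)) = 1744.79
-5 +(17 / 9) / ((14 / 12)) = -71 / 21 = -3.38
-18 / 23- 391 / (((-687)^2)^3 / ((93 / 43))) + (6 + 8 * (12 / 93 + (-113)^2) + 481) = 110278441921688746399334992 / 1074427592742703340577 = 102639.25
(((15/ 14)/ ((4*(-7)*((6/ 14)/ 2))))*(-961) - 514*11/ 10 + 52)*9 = -430659/ 140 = -3076.14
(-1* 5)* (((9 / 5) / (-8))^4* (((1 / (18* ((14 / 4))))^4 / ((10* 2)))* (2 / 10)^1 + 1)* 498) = -392248729149 / 61465600000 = -6.38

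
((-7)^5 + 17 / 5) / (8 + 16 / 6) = -126027 / 80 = -1575.34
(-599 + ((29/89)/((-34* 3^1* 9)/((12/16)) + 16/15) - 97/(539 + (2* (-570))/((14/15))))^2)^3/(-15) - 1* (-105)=9671762037870857174081260342206229971804493509688540914300274054235/675082721656849399433244816296628808164913042661720866947072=14326780.60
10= 10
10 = 10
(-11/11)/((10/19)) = -1.90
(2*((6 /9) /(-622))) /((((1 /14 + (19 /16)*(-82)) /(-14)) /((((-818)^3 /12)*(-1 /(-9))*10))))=2145586253440 /137265759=15630.89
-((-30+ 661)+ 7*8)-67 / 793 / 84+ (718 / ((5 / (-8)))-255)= -696362183 / 333060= -2090.80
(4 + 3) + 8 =15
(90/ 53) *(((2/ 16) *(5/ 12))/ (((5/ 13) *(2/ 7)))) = 1365/ 1696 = 0.80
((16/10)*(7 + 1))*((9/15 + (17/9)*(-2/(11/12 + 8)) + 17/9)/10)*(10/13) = 636416/312975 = 2.03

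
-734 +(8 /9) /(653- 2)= -4300498 /5859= -734.00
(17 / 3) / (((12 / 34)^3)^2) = 2931.66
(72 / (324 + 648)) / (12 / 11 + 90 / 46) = 506 / 20817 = 0.02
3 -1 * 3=0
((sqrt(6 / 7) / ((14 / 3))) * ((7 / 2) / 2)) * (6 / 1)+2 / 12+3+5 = 9 * sqrt(42) / 28+49 / 6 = 10.25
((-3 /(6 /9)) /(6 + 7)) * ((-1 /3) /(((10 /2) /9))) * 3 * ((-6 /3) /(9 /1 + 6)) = -27 /325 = -0.08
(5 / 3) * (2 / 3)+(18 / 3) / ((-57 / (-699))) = 74.69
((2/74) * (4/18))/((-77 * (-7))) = 2/179487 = 0.00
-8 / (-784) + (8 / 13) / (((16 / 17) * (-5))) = -384 / 3185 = -0.12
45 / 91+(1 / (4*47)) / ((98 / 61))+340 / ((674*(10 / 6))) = 64611745 / 80715544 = 0.80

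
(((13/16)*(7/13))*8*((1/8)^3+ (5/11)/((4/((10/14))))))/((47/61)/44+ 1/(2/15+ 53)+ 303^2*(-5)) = -159317909/251383069680896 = -0.00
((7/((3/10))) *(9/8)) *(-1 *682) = -35805/2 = -17902.50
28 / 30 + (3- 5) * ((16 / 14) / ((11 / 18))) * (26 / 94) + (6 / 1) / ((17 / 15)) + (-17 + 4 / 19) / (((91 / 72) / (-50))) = 152583000244 / 227942715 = 669.39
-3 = -3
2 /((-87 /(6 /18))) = -2 /261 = -0.01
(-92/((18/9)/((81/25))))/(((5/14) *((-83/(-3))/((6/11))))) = -938952/114125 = -8.23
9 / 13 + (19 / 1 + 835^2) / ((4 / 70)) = 158623019 / 13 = 12201770.69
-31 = -31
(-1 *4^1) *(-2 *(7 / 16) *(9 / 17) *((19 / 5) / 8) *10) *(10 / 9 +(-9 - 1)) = -1330 / 17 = -78.24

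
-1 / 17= -0.06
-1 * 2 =-2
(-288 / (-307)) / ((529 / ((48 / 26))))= 6912 / 2111239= 0.00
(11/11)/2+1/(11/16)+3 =109/22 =4.95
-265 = -265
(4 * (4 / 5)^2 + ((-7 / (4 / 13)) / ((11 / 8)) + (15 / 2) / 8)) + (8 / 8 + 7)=-22211 / 4400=-5.05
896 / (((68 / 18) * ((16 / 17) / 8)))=2016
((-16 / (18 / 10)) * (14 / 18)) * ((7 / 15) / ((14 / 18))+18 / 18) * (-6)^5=86016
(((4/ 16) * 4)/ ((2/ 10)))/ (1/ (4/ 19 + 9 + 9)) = 1730/ 19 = 91.05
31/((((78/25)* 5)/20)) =1550/39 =39.74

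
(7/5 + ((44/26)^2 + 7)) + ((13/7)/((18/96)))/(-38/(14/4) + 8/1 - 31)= 6591538/600795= 10.97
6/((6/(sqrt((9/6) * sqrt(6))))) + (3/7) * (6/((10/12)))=6^(3/4)/2 + 108/35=5.00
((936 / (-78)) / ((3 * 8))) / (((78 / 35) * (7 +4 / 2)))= -35 / 1404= -0.02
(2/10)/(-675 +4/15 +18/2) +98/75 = 978403/748950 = 1.31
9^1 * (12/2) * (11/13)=594/13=45.69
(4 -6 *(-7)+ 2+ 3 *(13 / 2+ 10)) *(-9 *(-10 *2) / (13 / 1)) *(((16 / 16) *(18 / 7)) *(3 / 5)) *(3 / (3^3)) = 1620 / 7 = 231.43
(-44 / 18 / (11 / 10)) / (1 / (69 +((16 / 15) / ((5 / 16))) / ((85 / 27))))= -198572 / 1275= -155.74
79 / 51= 1.55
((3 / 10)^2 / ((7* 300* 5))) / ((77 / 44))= 3 / 612500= 0.00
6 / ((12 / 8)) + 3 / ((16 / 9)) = 91 / 16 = 5.69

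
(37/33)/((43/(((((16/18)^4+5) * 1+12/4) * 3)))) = 190328/282123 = 0.67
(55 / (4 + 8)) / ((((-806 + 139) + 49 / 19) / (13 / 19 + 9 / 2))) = -10835 / 302976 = -0.04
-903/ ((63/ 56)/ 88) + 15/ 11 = -2330899/ 33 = -70633.30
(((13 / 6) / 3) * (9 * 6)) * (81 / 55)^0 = 39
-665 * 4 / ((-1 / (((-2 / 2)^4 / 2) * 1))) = 1330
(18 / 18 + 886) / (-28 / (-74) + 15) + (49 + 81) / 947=31153563 / 538843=57.82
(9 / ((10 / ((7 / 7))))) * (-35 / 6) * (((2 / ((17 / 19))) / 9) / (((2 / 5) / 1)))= -665 / 204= -3.26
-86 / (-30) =2.87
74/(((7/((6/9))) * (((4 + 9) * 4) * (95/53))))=1961/25935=0.08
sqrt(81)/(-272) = -9/272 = -0.03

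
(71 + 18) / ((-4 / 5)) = -111.25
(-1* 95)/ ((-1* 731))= 95/ 731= 0.13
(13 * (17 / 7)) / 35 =221 / 245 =0.90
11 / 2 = 5.50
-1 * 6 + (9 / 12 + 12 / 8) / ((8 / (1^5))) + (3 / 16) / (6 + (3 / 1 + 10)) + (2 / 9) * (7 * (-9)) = -19.71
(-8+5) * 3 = -9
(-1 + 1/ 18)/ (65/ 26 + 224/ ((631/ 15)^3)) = -4271073047/ 11319389595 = -0.38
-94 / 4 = -47 / 2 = -23.50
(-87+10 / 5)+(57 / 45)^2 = -18764 / 225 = -83.40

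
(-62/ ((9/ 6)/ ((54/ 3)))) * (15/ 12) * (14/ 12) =-1085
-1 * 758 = -758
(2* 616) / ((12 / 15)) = 1540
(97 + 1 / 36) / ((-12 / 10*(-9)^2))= -17465 / 17496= -1.00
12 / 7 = 1.71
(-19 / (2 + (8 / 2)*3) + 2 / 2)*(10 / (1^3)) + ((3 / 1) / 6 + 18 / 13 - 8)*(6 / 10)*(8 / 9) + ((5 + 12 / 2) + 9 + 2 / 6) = 18428 / 1365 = 13.50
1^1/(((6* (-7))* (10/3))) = -1/140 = -0.01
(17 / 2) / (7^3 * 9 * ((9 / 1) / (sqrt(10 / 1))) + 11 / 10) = -935 / 7718950769 + 2361555 * sqrt(10) / 7718950769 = 0.00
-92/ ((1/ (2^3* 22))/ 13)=-210496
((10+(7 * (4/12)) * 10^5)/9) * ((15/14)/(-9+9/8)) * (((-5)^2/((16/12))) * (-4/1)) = 264561.60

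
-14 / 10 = -7 / 5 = -1.40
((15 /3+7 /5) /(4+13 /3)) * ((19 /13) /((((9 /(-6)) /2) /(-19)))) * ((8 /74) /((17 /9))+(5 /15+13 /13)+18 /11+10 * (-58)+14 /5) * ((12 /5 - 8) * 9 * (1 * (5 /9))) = 77099686350848 /168650625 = 457156.24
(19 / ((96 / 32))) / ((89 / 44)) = 836 / 267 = 3.13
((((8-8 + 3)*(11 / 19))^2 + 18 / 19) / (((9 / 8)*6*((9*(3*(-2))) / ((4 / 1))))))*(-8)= 3392 / 9747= 0.35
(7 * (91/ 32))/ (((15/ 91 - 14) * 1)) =-57967/ 40288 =-1.44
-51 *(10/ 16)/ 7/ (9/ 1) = -85/ 168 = -0.51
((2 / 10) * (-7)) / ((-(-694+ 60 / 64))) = -112 / 55445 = -0.00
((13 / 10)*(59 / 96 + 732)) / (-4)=-914303 / 3840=-238.10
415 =415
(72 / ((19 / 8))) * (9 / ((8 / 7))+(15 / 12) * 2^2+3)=9144 / 19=481.26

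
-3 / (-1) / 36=1 / 12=0.08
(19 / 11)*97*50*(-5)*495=-20733750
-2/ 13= -0.15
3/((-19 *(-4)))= 3/76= 0.04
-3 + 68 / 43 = -61 / 43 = -1.42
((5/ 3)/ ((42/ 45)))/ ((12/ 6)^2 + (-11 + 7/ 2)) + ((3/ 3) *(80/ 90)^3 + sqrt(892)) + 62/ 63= 42017/ 35721 + 2 *sqrt(223)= 31.04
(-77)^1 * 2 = -154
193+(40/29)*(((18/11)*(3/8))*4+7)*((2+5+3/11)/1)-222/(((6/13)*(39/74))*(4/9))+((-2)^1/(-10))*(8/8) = -61949927/35090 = -1765.46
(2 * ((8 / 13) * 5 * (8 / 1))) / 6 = 320 / 39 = 8.21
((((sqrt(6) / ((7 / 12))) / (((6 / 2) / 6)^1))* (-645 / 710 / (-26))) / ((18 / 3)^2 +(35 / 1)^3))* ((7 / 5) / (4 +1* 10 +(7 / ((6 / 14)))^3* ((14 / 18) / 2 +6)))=376164* sqrt(6) / 2680678748082335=0.00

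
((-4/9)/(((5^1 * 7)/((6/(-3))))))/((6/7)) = 4/135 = 0.03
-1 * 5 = -5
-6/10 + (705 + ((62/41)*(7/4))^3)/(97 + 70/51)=93429212247/13831066280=6.76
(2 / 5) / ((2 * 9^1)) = 1 / 45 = 0.02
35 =35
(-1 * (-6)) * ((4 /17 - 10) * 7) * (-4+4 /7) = 23904 /17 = 1406.12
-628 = -628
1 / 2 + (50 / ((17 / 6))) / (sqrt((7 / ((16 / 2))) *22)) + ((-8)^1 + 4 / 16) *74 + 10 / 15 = -1717 / 3 + 600 *sqrt(77) / 1309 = -568.31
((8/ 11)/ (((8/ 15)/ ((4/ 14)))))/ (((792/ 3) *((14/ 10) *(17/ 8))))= 50/ 100793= 0.00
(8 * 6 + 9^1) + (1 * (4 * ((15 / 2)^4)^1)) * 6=151989 / 2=75994.50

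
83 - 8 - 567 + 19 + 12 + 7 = -454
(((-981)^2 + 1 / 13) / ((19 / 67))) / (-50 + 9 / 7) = -5867515486 / 84227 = -69663.12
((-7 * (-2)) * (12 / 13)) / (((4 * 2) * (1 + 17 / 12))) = 252 / 377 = 0.67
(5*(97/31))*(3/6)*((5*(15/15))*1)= 2425/62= 39.11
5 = 5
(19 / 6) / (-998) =-19 / 5988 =-0.00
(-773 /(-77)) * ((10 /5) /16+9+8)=105901 /616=171.92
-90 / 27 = -10 / 3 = -3.33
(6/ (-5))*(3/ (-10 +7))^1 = 6/ 5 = 1.20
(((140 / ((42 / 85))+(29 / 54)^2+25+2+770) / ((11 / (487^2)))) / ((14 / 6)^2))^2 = 18313473989203.04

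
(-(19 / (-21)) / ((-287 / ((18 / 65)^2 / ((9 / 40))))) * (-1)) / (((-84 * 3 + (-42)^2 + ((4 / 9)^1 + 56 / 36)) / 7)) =0.00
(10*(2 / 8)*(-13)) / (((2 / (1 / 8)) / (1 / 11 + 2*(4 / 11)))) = -585 / 352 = -1.66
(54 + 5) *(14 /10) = 413 /5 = 82.60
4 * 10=40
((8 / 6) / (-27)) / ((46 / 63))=-14 / 207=-0.07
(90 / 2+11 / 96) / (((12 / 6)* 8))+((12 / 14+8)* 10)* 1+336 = 4595309 / 10752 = 427.39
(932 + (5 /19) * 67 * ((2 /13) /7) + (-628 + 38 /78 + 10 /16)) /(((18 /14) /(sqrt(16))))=975155 /1026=950.44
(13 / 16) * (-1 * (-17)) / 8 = 221 / 128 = 1.73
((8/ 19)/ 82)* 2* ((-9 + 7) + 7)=40/ 779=0.05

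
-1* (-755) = 755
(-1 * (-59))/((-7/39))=-2301/7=-328.71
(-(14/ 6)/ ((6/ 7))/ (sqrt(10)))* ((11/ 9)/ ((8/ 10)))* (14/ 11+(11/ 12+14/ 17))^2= -2239844929* sqrt(10)/ 593277696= -11.94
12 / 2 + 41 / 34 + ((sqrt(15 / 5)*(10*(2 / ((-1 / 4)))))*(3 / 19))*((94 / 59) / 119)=245 / 34 - 22560*sqrt(3) / 133399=6.91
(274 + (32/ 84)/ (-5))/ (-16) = -17.12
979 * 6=5874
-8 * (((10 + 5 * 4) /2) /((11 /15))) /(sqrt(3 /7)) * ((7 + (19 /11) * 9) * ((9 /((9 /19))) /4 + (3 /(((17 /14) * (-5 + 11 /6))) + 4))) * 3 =-1149145200 * sqrt(21) /39083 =-134740.04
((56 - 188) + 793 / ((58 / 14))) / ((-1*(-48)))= 1723 / 1392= 1.24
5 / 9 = 0.56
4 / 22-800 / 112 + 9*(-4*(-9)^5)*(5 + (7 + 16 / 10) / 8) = 9943787191 / 770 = 12914009.34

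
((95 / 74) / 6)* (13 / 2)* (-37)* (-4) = 1235 / 6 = 205.83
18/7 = 2.57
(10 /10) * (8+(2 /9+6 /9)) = 80 /9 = 8.89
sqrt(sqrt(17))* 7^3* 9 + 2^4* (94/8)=188 + 3087* 17^(1/4)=6456.29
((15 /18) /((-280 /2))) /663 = -1 /111384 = -0.00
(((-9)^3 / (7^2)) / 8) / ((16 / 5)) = -0.58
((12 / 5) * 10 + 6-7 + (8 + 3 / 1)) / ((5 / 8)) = 272 / 5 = 54.40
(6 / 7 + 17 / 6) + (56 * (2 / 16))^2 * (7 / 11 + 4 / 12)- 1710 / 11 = -48163 / 462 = -104.25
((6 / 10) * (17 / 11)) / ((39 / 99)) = 153 / 65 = 2.35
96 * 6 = 576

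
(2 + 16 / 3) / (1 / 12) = 88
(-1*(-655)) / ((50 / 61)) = 7991 / 10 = 799.10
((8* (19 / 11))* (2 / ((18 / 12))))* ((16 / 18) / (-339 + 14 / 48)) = -0.05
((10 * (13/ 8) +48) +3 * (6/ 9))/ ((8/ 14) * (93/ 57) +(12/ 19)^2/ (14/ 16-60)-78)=-316746815/ 368499256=-0.86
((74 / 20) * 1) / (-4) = -37 / 40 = -0.92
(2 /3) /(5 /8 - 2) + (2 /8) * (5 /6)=-73 /264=-0.28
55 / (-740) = -11 / 148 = -0.07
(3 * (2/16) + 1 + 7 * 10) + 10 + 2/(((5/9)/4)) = 3831/40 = 95.78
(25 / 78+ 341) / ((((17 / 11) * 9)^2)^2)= 389787343 / 42742539918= 0.01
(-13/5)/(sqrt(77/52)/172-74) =4472 * sqrt(1001)/42120515455 + 1479910016/42120515455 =0.04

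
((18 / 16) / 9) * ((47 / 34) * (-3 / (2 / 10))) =-705 / 272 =-2.59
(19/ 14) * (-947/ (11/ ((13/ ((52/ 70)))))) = -89965/ 44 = -2044.66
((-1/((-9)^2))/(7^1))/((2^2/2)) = -1/1134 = -0.00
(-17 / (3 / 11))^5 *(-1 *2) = 1882052590.18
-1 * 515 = -515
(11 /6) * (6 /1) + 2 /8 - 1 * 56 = -179 /4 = -44.75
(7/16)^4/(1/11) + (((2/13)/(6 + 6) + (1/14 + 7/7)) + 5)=116065499/17891328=6.49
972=972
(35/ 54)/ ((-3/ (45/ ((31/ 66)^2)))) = -42350/ 961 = -44.07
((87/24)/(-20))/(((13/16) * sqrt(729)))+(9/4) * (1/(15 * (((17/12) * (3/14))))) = 28991/59670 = 0.49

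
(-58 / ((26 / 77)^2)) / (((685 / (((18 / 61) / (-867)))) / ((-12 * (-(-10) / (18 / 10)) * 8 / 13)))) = -55021120 / 5306135081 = -0.01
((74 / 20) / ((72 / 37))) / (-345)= -1369 / 248400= -0.01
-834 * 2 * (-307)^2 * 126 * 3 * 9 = -534819343464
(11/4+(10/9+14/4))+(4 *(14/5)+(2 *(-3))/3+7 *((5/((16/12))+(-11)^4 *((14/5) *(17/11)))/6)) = 26616889/360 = 73935.80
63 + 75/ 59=3792/ 59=64.27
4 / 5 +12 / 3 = 24 / 5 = 4.80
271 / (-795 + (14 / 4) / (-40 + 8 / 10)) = -15176 / 44525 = -0.34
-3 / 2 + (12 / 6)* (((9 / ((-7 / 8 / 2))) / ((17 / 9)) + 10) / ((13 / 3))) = -5913 / 3094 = -1.91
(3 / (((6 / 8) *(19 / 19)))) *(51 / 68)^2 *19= 171 / 4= 42.75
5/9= 0.56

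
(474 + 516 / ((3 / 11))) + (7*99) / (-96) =75481 / 32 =2358.78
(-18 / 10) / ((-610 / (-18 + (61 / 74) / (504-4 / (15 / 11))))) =-90093573 / 1696361200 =-0.05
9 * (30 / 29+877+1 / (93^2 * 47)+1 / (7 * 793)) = 7902.31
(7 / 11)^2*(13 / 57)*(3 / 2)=637 / 4598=0.14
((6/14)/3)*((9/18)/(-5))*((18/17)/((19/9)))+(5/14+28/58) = 546017/655690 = 0.83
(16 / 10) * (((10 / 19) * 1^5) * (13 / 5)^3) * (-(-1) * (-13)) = -456976 / 2375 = -192.41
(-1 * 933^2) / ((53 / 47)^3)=-90376779447 / 148877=-607056.69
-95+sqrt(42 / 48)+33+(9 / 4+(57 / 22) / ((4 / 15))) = -4403 / 88+sqrt(14) / 4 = -49.10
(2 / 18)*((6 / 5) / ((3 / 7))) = 14 / 45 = 0.31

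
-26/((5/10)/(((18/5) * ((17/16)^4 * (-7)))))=68403699/40960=1670.01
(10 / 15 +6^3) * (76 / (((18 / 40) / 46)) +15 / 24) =181806625 / 108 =1683394.68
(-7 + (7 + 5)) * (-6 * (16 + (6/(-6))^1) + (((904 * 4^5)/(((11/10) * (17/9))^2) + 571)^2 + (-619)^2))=282611848517234307160/1222830961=231112768265.31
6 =6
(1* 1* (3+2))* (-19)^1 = -95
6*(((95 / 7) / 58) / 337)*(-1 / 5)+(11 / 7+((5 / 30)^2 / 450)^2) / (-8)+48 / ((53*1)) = 5392616329054217 / 7612403924160000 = 0.71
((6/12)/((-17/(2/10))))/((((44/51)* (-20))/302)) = 453/4400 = 0.10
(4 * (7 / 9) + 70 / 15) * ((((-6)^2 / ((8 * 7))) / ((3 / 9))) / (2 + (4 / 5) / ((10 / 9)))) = 375 / 68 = 5.51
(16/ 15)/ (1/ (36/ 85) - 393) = -192/ 70315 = -0.00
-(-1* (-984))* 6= -5904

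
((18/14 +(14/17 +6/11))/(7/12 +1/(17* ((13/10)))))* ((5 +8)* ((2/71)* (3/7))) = 42283800/63794423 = 0.66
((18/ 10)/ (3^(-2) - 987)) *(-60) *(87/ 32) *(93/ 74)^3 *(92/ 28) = 391112960751/ 201555175808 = 1.94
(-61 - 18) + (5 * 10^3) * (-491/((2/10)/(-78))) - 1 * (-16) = 957449937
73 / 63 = 1.16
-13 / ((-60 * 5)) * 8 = 26 / 75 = 0.35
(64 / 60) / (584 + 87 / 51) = 272 / 149355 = 0.00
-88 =-88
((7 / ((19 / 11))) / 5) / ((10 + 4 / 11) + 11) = 847 / 22325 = 0.04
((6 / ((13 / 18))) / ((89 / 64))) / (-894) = -0.01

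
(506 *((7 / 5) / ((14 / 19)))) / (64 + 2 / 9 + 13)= 43263 / 3475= 12.45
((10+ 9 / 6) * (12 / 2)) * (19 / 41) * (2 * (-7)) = -18354 / 41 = -447.66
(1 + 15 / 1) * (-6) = -96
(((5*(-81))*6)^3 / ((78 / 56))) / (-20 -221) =133923132000 / 3133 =42745972.55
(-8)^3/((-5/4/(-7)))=-14336/5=-2867.20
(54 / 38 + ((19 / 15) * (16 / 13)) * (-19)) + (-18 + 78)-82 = -185989 / 3705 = -50.20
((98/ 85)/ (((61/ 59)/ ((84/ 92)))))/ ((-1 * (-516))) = 20237/ 10255930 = 0.00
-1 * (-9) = 9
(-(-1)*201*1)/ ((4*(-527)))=-201/ 2108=-0.10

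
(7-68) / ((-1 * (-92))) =-61 / 92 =-0.66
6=6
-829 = -829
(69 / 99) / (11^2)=0.01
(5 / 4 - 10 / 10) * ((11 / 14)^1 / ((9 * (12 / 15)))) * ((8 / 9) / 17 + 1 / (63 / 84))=2915 / 77112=0.04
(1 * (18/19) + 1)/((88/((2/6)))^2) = 37/1324224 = 0.00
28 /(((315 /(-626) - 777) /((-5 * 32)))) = 400640 /69531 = 5.76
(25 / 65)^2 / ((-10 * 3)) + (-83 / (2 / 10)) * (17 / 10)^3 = -206744453 / 101400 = -2038.90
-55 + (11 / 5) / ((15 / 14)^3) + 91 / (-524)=-472056709 / 8842500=-53.38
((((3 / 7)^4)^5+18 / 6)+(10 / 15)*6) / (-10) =-279272933785034204 / 398961331488060005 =-0.70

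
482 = 482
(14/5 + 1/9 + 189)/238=254/315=0.81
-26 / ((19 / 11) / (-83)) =1249.37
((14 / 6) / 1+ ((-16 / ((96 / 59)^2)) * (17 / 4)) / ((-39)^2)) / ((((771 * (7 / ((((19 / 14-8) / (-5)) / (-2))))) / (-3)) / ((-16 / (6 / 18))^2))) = 251649289 / 127693020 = 1.97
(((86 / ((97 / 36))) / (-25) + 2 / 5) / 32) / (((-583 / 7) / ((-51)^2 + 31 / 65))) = 157280417 / 183790750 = 0.86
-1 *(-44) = 44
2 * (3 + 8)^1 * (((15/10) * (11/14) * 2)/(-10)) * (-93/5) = 33759/350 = 96.45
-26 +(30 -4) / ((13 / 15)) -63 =-59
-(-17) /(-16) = -1.06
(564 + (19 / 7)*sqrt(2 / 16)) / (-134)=-4.22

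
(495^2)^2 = 60037250625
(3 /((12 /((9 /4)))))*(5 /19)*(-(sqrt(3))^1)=-45*sqrt(3) /304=-0.26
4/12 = 1/3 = 0.33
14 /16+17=143 /8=17.88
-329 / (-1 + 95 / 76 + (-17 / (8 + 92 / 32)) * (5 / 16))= 114492 / 83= 1379.42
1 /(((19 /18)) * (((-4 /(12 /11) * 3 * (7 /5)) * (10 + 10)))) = -9 /2926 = -0.00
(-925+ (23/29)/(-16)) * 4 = -429223/116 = -3700.20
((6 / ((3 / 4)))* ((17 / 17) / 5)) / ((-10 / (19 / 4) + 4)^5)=2476099 / 37791360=0.07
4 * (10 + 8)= 72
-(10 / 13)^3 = -1000 / 2197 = -0.46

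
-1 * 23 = -23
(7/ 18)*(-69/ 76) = -161/ 456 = -0.35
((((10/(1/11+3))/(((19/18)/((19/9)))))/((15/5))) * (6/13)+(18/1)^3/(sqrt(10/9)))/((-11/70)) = -122472 * sqrt(10)/11 - 1400/221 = -35214.56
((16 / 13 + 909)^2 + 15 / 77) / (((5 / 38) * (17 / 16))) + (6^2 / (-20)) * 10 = 6555152754814 / 1106105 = 5926338.60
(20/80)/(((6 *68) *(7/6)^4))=27/81634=0.00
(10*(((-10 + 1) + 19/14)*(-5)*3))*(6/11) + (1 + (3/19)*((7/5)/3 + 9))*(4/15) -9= 616.99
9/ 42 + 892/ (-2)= -6241/ 14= -445.79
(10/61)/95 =2/1159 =0.00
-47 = -47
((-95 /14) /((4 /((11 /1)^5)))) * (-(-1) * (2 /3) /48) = -15299845 /4032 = -3794.60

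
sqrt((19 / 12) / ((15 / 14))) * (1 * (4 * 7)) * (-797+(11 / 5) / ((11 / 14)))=-55594 * sqrt(1330) / 75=-27032.89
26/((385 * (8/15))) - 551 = -169669/308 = -550.87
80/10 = 8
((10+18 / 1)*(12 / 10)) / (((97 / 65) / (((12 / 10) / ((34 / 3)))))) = 19656 / 8245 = 2.38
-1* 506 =-506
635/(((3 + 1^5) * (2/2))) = 158.75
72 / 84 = 6 / 7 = 0.86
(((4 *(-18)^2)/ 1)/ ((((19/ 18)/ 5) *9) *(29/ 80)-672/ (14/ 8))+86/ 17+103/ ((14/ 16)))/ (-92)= -311197335/ 239799518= -1.30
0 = 0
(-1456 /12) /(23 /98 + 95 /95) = -35672 /363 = -98.27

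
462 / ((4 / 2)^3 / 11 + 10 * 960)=0.05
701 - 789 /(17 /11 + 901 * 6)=41688904 /59483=700.85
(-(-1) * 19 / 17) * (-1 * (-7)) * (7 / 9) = 931 / 153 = 6.08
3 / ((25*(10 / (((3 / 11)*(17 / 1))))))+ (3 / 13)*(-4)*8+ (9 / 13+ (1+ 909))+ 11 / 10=16167282 / 17875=904.46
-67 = -67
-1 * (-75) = 75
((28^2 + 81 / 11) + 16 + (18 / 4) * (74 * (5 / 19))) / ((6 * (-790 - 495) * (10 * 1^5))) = -93527 / 8056950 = -0.01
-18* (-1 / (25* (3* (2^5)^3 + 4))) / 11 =0.00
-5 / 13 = -0.38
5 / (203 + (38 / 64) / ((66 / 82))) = 5280 / 215147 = 0.02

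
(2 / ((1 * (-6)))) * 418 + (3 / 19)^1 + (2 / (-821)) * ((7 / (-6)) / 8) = -17367937 / 124792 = -139.18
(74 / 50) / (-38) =-37 / 950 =-0.04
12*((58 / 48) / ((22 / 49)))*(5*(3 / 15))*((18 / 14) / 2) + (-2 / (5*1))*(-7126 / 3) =1281581 / 1320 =970.89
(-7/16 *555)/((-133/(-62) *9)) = -5735/456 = -12.58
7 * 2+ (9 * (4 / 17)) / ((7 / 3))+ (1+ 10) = 3083 / 119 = 25.91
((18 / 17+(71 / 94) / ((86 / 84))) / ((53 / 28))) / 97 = 1728300 / 176629337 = 0.01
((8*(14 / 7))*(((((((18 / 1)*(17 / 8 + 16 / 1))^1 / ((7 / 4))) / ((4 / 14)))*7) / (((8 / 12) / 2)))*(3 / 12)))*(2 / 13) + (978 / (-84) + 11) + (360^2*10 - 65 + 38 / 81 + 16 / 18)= 19228993393 / 14742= 1304368.02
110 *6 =660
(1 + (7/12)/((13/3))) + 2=163/52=3.13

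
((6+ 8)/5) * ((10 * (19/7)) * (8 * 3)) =1824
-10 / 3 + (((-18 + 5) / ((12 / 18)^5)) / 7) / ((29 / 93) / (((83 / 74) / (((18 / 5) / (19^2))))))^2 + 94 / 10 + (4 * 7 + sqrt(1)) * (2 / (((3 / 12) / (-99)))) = -1857698.25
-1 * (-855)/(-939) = -285/313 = -0.91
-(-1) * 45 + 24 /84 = 317 /7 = 45.29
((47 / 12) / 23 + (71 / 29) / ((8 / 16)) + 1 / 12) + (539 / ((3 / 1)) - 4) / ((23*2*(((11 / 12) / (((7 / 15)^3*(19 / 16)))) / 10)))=201623761 / 19809900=10.18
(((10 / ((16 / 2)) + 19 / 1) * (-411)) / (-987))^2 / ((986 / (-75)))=-9235755675 / 1707610016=-5.41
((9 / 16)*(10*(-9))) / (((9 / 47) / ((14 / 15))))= -987 / 4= -246.75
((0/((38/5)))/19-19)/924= -19/924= -0.02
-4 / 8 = -1 / 2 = -0.50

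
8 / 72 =1 / 9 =0.11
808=808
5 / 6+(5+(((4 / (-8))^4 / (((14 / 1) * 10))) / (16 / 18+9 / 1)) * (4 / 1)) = 872227 / 149520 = 5.83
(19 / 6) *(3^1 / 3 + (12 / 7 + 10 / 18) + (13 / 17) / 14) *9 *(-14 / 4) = -135299 / 408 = -331.62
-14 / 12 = -7 / 6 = -1.17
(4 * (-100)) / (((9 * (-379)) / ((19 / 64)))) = 475 / 13644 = 0.03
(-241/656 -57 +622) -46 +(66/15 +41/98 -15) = 508.45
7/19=0.37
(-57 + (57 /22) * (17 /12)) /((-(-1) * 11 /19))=-89167 /968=-92.11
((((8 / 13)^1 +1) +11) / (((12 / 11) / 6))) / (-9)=-7.71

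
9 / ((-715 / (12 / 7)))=-108 / 5005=-0.02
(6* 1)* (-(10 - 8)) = -12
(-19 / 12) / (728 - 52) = -19 / 8112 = -0.00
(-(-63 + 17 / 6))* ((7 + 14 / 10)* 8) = 4043.20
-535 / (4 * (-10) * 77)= 107 / 616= 0.17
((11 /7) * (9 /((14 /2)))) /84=33 /1372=0.02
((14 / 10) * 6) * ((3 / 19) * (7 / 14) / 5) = 63 / 475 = 0.13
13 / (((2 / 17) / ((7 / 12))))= 1547 / 24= 64.46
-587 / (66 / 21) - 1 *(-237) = 1105 / 22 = 50.23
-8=-8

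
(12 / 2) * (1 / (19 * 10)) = 0.03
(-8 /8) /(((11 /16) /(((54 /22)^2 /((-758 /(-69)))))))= -402408 /504449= -0.80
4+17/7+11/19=932/133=7.01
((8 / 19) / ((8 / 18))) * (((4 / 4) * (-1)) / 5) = -18 / 95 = -0.19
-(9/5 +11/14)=-181/70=-2.59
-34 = -34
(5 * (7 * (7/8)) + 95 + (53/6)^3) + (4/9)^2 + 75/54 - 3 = 65890/81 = 813.46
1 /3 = 0.33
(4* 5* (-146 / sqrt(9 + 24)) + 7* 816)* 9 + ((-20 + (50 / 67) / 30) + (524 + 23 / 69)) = 3478128 / 67 - 8760* sqrt(33) / 11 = 47337.60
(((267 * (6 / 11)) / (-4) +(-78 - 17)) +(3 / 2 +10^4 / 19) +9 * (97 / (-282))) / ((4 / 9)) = 69542883 / 78584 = 884.95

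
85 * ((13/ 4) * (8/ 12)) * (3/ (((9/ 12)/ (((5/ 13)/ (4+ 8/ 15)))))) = 125/ 2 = 62.50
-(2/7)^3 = -8/343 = -0.02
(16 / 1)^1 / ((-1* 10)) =-8 / 5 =-1.60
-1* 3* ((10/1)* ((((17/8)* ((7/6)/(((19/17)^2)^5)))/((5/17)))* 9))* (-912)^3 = 567657165711.38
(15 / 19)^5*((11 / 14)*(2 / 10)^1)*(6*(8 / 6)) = 6682500 / 17332693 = 0.39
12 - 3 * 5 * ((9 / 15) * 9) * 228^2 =-4210692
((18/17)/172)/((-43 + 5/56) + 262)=252/8968639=0.00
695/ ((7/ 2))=198.57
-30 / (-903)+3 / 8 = 983 / 2408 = 0.41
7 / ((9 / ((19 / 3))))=133 / 27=4.93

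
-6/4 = -3/2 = -1.50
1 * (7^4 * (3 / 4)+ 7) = 7231 / 4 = 1807.75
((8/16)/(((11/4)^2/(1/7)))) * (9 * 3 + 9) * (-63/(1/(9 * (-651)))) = 15186528/121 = 125508.50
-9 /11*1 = -9 /11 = -0.82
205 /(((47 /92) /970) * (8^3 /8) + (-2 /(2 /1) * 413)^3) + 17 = 13358834712928 /785813941159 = 17.00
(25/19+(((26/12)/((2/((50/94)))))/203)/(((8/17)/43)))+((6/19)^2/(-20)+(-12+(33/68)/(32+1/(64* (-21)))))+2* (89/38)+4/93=-7348694199861689/1292093974963680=-5.69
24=24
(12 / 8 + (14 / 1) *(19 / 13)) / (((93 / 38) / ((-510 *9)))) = -16598970 / 403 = -41188.51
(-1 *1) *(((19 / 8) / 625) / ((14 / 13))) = -247 / 70000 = -0.00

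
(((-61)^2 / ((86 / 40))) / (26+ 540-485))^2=5538336400 / 12131289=456.53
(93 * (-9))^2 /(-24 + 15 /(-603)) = -140814369 /4829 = -29160.15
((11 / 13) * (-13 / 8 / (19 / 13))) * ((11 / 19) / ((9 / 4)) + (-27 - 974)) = 24471161 / 25992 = 941.49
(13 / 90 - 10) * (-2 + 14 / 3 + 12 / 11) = -54994 / 1485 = -37.03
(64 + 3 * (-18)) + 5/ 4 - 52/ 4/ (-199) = 9007/ 796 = 11.32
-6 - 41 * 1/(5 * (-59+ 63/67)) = -113953/19450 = -5.86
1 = 1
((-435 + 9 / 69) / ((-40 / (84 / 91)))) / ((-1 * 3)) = -5001 / 1495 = -3.35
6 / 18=1 / 3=0.33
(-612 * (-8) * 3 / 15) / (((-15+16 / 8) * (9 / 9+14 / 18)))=-2754 / 65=-42.37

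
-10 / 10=-1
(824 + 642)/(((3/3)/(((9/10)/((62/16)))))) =52776/155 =340.49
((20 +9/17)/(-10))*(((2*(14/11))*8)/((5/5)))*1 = -39088/935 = -41.81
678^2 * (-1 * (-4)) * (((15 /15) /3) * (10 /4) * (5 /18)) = 1276900 /3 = 425633.33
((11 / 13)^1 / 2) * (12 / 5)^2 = 792 / 325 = 2.44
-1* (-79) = 79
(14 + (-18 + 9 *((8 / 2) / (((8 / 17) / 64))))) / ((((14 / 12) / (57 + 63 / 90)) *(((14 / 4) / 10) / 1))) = 33872208 / 49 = 691269.55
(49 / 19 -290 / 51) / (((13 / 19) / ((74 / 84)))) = -111407 / 27846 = -4.00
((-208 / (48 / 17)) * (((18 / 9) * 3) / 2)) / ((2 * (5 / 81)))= -1790.10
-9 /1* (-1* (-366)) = -3294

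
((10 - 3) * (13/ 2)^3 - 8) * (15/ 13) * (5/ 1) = 1148625/ 104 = 11044.47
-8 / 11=-0.73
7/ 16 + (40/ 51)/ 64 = 367/ 816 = 0.45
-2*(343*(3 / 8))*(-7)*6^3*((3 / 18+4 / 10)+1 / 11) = 14067459 / 55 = 255771.98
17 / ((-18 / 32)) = -272 / 9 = -30.22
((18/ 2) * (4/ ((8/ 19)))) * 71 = 12141/ 2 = 6070.50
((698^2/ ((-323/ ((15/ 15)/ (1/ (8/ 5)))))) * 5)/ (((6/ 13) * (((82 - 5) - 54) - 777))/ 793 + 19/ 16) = -49453154816/ 3068177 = -16118.09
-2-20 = -22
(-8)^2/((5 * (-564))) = -16/705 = -0.02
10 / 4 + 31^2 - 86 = 1755 / 2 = 877.50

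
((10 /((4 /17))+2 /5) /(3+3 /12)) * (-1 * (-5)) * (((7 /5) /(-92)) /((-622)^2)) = -231 /88983320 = -0.00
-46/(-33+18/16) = 1.44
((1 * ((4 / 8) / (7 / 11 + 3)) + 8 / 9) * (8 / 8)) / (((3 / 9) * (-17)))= -739 / 4080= -0.18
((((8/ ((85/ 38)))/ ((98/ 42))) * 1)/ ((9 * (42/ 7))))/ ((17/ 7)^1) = 0.01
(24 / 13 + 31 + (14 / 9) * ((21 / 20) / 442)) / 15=435589 / 198900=2.19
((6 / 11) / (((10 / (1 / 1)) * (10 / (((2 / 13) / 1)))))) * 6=18 / 3575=0.01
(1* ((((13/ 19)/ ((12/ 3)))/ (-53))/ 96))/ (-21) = 13/ 8120448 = 0.00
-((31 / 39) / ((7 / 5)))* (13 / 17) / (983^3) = -155 / 339100765059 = -0.00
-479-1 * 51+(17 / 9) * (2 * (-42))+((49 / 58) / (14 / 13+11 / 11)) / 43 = -46372799 / 67338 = -688.66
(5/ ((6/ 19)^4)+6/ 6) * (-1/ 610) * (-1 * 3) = 652901/ 263520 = 2.48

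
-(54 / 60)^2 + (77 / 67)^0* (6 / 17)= -777 / 1700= -0.46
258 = 258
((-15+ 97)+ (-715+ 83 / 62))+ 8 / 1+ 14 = -37799 / 62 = -609.66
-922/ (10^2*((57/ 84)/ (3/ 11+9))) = -658308/ 5225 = -125.99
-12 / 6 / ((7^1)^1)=-2 / 7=-0.29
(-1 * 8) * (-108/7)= 864/7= 123.43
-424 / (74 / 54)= -11448 / 37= -309.41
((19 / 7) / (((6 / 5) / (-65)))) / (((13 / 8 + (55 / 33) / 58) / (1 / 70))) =-71630 / 56399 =-1.27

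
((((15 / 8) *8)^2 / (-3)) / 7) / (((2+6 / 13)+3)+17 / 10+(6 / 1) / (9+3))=-1625 / 1162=-1.40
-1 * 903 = -903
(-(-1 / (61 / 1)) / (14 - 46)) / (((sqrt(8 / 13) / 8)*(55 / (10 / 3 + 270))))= -41*sqrt(26) / 8052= -0.03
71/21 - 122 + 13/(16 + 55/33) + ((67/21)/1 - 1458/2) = -843.69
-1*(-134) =134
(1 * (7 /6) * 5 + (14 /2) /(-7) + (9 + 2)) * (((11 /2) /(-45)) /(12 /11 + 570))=-2299 /678456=-0.00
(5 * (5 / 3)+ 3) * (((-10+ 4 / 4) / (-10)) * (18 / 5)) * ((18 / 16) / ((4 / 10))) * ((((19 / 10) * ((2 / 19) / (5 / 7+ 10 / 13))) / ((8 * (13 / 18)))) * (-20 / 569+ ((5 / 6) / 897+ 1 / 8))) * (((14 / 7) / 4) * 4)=1190950929 / 2722096000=0.44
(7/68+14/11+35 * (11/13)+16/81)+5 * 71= 304179121/787644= 386.19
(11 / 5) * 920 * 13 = 26312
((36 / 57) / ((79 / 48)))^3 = 191102976 / 3381754501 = 0.06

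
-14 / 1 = -14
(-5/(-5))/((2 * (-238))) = -1/476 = -0.00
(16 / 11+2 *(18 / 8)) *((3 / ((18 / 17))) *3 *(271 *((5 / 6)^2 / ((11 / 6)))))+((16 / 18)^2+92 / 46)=407592743 / 78408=5198.36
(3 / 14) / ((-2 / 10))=-15 / 14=-1.07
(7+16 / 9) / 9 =79 / 81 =0.98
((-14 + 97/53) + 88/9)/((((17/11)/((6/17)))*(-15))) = 25102/689265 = 0.04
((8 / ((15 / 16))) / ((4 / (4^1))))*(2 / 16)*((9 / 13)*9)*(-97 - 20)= -3888 / 5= -777.60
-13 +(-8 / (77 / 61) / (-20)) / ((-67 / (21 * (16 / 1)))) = -53761 / 3685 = -14.59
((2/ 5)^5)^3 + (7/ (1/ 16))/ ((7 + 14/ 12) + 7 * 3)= 117187532768/ 30517578125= 3.84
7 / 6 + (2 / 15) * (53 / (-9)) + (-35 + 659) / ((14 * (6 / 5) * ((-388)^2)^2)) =2042547580007 / 5354250914880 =0.38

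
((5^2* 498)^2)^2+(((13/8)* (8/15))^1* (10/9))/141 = 91466125448793750026/3807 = 24025775006250000.01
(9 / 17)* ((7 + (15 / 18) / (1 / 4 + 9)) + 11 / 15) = 13026 / 3145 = 4.14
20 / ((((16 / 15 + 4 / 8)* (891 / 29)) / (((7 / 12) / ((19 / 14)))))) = 142100 / 795663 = 0.18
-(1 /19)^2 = -1 /361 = -0.00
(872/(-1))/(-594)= 436/297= 1.47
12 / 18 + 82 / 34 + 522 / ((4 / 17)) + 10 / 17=2222.17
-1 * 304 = -304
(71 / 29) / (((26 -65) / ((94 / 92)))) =-3337 / 52026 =-0.06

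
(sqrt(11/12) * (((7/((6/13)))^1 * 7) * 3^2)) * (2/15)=121.98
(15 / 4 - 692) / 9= -2753 / 36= -76.47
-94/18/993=-47/8937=-0.01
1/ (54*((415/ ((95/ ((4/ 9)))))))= 0.01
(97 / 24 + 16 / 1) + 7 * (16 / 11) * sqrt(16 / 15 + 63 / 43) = 112 * sqrt(1053285) / 7095 + 481 / 24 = 36.24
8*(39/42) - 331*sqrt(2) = 52/7 - 331*sqrt(2) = -460.68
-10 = -10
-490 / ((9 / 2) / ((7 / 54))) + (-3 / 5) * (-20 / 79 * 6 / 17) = -4588994 / 326349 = -14.06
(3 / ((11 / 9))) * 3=81 / 11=7.36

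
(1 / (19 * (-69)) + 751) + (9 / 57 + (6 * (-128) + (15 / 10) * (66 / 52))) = -1018423 / 68172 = -14.94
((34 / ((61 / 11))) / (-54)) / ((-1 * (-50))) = -187 / 82350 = -0.00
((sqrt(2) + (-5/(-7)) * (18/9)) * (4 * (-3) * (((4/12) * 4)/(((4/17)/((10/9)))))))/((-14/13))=4420 * sqrt(2)/63 + 44200/441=199.45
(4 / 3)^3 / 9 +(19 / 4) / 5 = 1.21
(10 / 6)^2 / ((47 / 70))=1750 / 423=4.14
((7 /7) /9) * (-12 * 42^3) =-98784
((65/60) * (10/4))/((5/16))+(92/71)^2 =156458/15123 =10.35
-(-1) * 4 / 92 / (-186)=-1 / 4278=-0.00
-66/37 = -1.78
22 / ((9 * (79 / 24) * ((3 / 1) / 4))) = 704 / 711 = 0.99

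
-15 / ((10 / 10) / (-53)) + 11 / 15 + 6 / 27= 35818 / 45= 795.96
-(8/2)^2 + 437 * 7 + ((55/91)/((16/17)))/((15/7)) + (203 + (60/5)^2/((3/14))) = 2445019/624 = 3918.30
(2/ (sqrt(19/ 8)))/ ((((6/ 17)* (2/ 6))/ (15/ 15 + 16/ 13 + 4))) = 2754* sqrt(38)/ 247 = 68.73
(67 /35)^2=4489 /1225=3.66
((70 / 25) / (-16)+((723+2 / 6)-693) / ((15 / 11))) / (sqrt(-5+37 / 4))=1589*sqrt(17) / 612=10.71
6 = 6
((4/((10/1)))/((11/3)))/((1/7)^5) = 100842/55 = 1833.49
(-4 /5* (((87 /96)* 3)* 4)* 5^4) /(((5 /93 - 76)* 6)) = 337125 /28252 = 11.93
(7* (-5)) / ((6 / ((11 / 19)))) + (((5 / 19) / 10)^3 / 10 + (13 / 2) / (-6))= -2447579 / 548720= -4.46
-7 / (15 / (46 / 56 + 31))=-297 / 20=-14.85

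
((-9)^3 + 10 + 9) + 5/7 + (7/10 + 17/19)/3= -942643/1330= -708.75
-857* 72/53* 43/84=-221106/371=-595.97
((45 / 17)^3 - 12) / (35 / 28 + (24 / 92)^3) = 1565600892 / 303127187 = 5.16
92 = 92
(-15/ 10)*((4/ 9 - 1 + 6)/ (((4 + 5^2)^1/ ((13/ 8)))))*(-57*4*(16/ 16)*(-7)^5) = -203415121/ 116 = -1753578.63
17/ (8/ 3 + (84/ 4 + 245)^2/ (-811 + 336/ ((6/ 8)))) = -6171/ 69788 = -0.09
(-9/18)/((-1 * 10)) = 1/20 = 0.05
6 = 6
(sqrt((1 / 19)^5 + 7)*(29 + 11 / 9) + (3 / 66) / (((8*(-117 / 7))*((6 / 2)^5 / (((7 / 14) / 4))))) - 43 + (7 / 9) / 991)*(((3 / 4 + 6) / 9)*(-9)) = 1705803397657 / 5877121536 - 204*sqrt(329321186) / 6859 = -249.49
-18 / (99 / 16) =-32 / 11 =-2.91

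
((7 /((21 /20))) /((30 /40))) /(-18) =-40 /81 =-0.49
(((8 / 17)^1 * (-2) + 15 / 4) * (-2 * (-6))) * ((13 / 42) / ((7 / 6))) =7449 / 833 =8.94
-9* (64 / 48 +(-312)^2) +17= -876091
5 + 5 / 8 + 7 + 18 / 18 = 109 / 8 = 13.62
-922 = -922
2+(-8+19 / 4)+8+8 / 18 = 259 / 36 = 7.19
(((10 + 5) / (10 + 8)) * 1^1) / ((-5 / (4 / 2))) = -1 / 3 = -0.33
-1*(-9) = 9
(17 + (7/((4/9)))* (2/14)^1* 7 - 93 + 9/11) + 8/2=-2439/44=-55.43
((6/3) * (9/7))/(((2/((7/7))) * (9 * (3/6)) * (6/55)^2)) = 3025/126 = 24.01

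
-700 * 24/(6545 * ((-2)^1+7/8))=1280/561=2.28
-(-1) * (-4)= -4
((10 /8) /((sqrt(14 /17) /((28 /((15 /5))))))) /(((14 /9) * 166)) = 15 * sqrt(238) /4648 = 0.05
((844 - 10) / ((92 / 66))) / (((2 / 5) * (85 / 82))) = 564201 / 391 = 1442.97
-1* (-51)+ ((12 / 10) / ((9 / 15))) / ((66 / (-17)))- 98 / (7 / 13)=-4340 / 33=-131.52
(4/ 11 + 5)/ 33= 59/ 363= 0.16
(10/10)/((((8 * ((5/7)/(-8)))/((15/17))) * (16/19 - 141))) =399/45271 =0.01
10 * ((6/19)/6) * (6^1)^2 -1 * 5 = 265/19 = 13.95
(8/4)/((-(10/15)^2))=-9/2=-4.50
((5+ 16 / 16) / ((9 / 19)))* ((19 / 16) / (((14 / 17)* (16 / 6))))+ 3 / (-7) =5753 / 896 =6.42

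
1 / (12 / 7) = 7 / 12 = 0.58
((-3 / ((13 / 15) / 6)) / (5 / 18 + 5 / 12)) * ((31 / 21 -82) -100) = 2456568 / 455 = 5399.05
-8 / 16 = -1 / 2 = -0.50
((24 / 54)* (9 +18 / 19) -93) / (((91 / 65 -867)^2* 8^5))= -42075 / 11662134345728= -0.00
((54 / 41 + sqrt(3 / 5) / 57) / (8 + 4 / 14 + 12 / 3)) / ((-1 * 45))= -21 / 8815 - 7 * sqrt(15) / 1102950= -0.00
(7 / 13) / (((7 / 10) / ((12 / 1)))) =120 / 13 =9.23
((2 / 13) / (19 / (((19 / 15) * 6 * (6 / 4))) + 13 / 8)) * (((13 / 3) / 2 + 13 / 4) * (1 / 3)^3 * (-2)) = -40 / 2133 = -0.02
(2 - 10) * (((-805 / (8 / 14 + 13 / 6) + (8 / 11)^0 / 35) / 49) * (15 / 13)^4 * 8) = 6667272000 / 9796423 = 680.58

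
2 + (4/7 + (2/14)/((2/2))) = 19/7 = 2.71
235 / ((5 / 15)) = 705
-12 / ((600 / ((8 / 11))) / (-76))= 304 / 275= 1.11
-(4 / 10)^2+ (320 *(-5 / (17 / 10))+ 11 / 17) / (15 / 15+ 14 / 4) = -800062 / 3825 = -209.17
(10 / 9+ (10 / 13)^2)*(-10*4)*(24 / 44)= -207200 / 5577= -37.15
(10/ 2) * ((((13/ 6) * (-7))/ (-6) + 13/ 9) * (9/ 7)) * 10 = 3575/ 14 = 255.36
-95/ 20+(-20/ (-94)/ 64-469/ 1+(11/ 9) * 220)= -204.86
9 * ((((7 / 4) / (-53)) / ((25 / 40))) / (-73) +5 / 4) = 871029 / 77380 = 11.26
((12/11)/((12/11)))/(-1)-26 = -27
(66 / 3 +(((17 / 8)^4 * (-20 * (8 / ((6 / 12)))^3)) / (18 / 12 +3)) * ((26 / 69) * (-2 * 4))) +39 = 694932601 / 621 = 1119054.11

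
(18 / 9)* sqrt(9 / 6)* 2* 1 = 4.90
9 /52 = 0.17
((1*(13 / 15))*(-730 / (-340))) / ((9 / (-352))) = -72.78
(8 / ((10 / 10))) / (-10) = -0.80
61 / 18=3.39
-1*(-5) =5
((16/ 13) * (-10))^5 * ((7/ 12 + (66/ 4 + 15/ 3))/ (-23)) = 6946816000000/ 25619217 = 271156.45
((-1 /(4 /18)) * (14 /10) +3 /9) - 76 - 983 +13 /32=-1064.56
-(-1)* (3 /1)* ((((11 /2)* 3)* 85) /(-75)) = -56.10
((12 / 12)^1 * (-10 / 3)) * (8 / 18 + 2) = -220 / 27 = -8.15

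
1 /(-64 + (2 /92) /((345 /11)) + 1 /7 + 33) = -111090 /3427843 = -0.03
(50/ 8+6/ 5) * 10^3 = 7450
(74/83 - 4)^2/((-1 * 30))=-11094/34445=-0.32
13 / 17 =0.76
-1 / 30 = -0.03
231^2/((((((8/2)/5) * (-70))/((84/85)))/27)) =-4322241/170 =-25424.95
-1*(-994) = 994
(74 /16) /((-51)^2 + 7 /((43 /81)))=0.00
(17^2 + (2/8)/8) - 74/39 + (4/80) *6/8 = 1791949/6240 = 287.17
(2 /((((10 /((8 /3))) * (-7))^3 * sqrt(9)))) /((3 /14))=-256 /1488375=-0.00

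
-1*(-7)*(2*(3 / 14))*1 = 3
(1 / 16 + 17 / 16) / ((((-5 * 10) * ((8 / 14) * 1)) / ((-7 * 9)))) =3969 / 1600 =2.48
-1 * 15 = -15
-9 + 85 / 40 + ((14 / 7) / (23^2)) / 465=-13529159 / 1967880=-6.87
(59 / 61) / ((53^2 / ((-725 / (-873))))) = 42775 / 149587677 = 0.00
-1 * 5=-5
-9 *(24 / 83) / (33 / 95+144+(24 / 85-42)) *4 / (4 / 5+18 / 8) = -9302400 / 279725687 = -0.03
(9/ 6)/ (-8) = -3/ 16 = -0.19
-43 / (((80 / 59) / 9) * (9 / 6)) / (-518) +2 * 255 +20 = 530.37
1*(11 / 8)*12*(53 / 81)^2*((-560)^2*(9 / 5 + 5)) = 32945749760 / 2187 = 15064357.46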